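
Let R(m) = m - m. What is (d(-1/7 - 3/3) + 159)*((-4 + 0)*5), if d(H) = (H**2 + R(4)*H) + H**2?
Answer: -158380/49 ≈ -3232.2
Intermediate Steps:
R(m) = 0
d(H) = 2*H**2 (d(H) = (H**2 + 0*H) + H**2 = (H**2 + 0) + H**2 = H**2 + H**2 = 2*H**2)
(d(-1/7 - 3/3) + 159)*((-4 + 0)*5) = (2*(-1/7 - 3/3)**2 + 159)*((-4 + 0)*5) = (2*(-1*1/7 - 3*1/3)**2 + 159)*(-4*5) = (2*(-1/7 - 1)**2 + 159)*(-20) = (2*(-8/7)**2 + 159)*(-20) = (2*(64/49) + 159)*(-20) = (128/49 + 159)*(-20) = (7919/49)*(-20) = -158380/49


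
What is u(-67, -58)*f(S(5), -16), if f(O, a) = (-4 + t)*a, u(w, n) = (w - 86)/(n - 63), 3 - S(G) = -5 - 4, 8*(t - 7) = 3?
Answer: -8262/121 ≈ -68.281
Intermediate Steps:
t = 59/8 (t = 7 + (1/8)*3 = 7 + 3/8 = 59/8 ≈ 7.3750)
S(G) = 12 (S(G) = 3 - (-5 - 4) = 3 - 1*(-9) = 3 + 9 = 12)
u(w, n) = (-86 + w)/(-63 + n)
f(O, a) = 27*a/8 (f(O, a) = (-4 + 59/8)*a = 27*a/8)
u(-67, -58)*f(S(5), -16) = ((-86 - 67)/(-63 - 58))*((27/8)*(-16)) = (-153/(-121))*(-54) = -1/121*(-153)*(-54) = (153/121)*(-54) = -8262/121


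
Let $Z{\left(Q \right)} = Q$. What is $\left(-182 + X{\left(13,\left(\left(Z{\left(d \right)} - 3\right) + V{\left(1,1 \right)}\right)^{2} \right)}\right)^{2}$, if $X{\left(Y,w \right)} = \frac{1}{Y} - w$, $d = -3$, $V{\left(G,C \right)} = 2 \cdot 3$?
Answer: $\frac{5593225}{169} \approx 33096.0$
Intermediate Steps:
$V{\left(G,C \right)} = 6$
$\left(-182 + X{\left(13,\left(\left(Z{\left(d \right)} - 3\right) + V{\left(1,1 \right)}\right)^{2} \right)}\right)^{2} = \left(-182 + \left(\frac{1}{13} - \left(\left(-3 - 3\right) + 6\right)^{2}\right)\right)^{2} = \left(-182 + \left(\frac{1}{13} - \left(-6 + 6\right)^{2}\right)\right)^{2} = \left(-182 + \left(\frac{1}{13} - 0^{2}\right)\right)^{2} = \left(-182 + \left(\frac{1}{13} - 0\right)\right)^{2} = \left(-182 + \left(\frac{1}{13} + 0\right)\right)^{2} = \left(-182 + \frac{1}{13}\right)^{2} = \left(- \frac{2365}{13}\right)^{2} = \frac{5593225}{169}$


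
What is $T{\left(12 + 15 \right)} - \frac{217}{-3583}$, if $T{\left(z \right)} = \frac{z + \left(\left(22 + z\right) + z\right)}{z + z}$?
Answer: $\frac{380767}{193482} \approx 1.968$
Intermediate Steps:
$T{\left(z \right)} = \frac{22 + 3 z}{2 z}$ ($T{\left(z \right)} = \frac{z + \left(22 + 2 z\right)}{2 z} = \left(22 + 3 z\right) \frac{1}{2 z} = \frac{22 + 3 z}{2 z}$)
$T{\left(12 + 15 \right)} - \frac{217}{-3583} = \left(\frac{3}{2} + \frac{11}{12 + 15}\right) - \frac{217}{-3583} = \left(\frac{3}{2} + \frac{11}{27}\right) - 217 \left(- \frac{1}{3583}\right) = \left(\frac{3}{2} + 11 \cdot \frac{1}{27}\right) - - \frac{217}{3583} = \left(\frac{3}{2} + \frac{11}{27}\right) + \frac{217}{3583} = \frac{103}{54} + \frac{217}{3583} = \frac{380767}{193482}$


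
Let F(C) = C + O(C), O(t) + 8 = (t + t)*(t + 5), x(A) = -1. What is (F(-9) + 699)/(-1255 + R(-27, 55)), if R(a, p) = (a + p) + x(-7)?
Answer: -377/614 ≈ -0.61401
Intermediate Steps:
O(t) = -8 + 2*t*(5 + t) (O(t) = -8 + (t + t)*(t + 5) = -8 + (2*t)*(5 + t) = -8 + 2*t*(5 + t))
R(a, p) = -1 + a + p (R(a, p) = (a + p) - 1 = -1 + a + p)
F(C) = -8 + 2*C**2 + 11*C (F(C) = C + (-8 + 2*C**2 + 10*C) = -8 + 2*C**2 + 11*C)
(F(-9) + 699)/(-1255 + R(-27, 55)) = ((-8 + 2*(-9)**2 + 11*(-9)) + 699)/(-1255 + (-1 - 27 + 55)) = ((-8 + 2*81 - 99) + 699)/(-1255 + 27) = ((-8 + 162 - 99) + 699)/(-1228) = (55 + 699)*(-1/1228) = 754*(-1/1228) = -377/614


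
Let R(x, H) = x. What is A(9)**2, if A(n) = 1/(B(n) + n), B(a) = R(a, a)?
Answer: 1/324 ≈ 0.0030864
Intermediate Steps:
B(a) = a
A(n) = 1/(2*n) (A(n) = 1/(n + n) = 1/(2*n))
A(9)**2 = ((1/2)/9)**2 = ((1/2)*(1/9))**2 = (1/18)**2 = 1/324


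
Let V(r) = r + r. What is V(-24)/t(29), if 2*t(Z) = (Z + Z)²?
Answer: -24/841 ≈ -0.028537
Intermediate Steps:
V(r) = 2*r
t(Z) = 2*Z² (t(Z) = (Z + Z)²/2 = (2*Z)²/2 = (4*Z²)/2 = 2*Z²)
V(-24)/t(29) = (2*(-24))/((2*29²)) = -48/(2*841) = -48/1682 = -48*1/1682 = -24/841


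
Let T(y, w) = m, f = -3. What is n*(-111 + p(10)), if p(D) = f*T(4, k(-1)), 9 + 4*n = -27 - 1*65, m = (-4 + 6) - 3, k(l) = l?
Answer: 2727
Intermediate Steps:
m = -1 (m = 2 - 3 = -1)
T(y, w) = -1
n = -101/4 (n = -9/4 + (-27 - 1*65)/4 = -9/4 + (-27 - 65)/4 = -9/4 + (¼)*(-92) = -9/4 - 23 = -101/4 ≈ -25.250)
p(D) = 3 (p(D) = -3*(-1) = 3)
n*(-111 + p(10)) = -101*(-111 + 3)/4 = -101/4*(-108) = 2727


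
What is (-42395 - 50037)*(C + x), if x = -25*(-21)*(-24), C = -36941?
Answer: 4579173712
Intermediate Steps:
x = -12600 (x = 525*(-24) = -12600)
(-42395 - 50037)*(C + x) = (-42395 - 50037)*(-36941 - 12600) = -92432*(-49541) = 4579173712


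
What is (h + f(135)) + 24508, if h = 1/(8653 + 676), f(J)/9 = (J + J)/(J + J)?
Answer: 228719094/9329 ≈ 24517.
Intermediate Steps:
f(J) = 9 (f(J) = 9*((J + J)/(J + J)) = 9*((2*J)/((2*J))) = 9*((2*J)*(1/(2*J))) = 9*1 = 9)
h = 1/9329 ≈ 0.00010719
(h + f(135)) + 24508 = (1/9329 + 9) + 24508 = 83962/9329 + 24508 = 228719094/9329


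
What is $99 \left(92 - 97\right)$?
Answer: $-495$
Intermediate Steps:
$99 \left(92 - 97\right) = 99 \left(-5\right) = -495$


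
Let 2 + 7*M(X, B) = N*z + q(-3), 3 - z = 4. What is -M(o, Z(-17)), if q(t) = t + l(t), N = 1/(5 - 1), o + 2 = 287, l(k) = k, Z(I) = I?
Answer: 33/28 ≈ 1.1786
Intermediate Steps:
z = -1 (z = 3 - 1*4 = 3 - 4 = -1)
o = 285 (o = -2 + 287 = 285)
N = ¼ (N = 1/4 = ¼ ≈ 0.25000)
q(t) = 2*t (q(t) = t + t = 2*t)
M(X, B) = -33/28 (M(X, B) = -2/7 + ((¼)*(-1) + 2*(-3))/7 = -2/7 + (-¼ - 6)/7 = -2/7 + (⅐)*(-25/4) = -2/7 - 25/28 = -33/28)
-M(o, Z(-17)) = -1*(-33/28) = 33/28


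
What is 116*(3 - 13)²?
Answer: 11600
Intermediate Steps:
116*(3 - 13)² = 116*(-10)² = 116*100 = 11600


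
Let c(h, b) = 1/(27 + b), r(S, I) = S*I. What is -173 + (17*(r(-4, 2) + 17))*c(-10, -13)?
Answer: -2269/14 ≈ -162.07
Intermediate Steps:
r(S, I) = I*S
-173 + (17*(r(-4, 2) + 17))*c(-10, -13) = -173 + (17*(2*(-4) + 17))/(27 - 13) = -173 + (17*(-8 + 17))/14 = -173 + (17*9)*(1/14) = -173 + 153*(1/14) = -173 + 153/14 = -2269/14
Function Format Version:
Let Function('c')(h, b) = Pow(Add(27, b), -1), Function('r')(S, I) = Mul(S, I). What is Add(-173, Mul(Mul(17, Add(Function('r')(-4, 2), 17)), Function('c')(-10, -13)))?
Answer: Rational(-2269, 14) ≈ -162.07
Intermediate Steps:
Function('r')(S, I) = Mul(I, S)
Add(-173, Mul(Mul(17, Add(Function('r')(-4, 2), 17)), Function('c')(-10, -13))) = Add(-173, Mul(Mul(17, Add(Mul(2, -4), 17)), Pow(Add(27, -13), -1))) = Add(-173, Mul(Mul(17, Add(-8, 17)), Pow(14, -1))) = Add(-173, Mul(Mul(17, 9), Rational(1, 14))) = Add(-173, Mul(153, Rational(1, 14))) = Add(-173, Rational(153, 14)) = Rational(-2269, 14)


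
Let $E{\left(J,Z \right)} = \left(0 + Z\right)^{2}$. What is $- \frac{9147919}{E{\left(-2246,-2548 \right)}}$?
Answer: $- \frac{9147919}{6492304} \approx -1.409$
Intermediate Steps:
$E{\left(J,Z \right)} = Z^{2}$
$- \frac{9147919}{E{\left(-2246,-2548 \right)}} = - \frac{9147919}{\left(-2548\right)^{2}} = - \frac{9147919}{6492304}$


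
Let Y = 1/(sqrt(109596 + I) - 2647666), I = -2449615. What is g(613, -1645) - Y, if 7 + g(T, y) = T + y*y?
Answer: 18973855708798357491/7010137587575 + 11*I*sqrt(19339)/7010137587575 ≈ 2.7066e+6 + 2.1821e-10*I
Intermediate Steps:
g(T, y) = -7 + T + y**2 (g(T, y) = -7 + (T + y*y) = -7 + (T + y**2) = -7 + T + y**2)
Y = 1/(-2647666 + 11*I*sqrt(19339)) (Y = 1/(sqrt(109596 - 2449615) - 2647666) = 1/(sqrt(-2340019) - 2647666) = 1/(11*I*sqrt(19339) - 2647666) = 1/(-2647666 + 11*I*sqrt(19339)) ≈ -3.7769e-7 - 2.18e-10*I)
g(613, -1645) - Y = (-7 + 613 + (-1645)**2) - (-2647666/7010137587575 - 11*I*sqrt(19339)/7010137587575) = (-7 + 613 + 2706025) + (2647666/7010137587575 + 11*I*sqrt(19339)/7010137587575) = 2706631 + (2647666/7010137587575 + 11*I*sqrt(19339)/7010137587575) = 18973855708798357491/7010137587575 + 11*I*sqrt(19339)/7010137587575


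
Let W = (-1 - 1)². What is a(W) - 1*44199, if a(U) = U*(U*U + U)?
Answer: -44119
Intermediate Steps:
W = 4 (W = (-2)² = 4)
a(U) = U*(U + U²) (a(U) = U*(U² + U) = U*(U + U²))
a(W) - 1*44199 = 4²*(1 + 4) - 1*44199 = 16*5 - 44199 = 80 - 44199 = -44119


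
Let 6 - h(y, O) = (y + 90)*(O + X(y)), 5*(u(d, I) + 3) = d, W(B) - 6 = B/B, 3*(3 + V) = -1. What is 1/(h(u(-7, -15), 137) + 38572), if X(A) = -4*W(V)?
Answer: 5/146238 ≈ 3.4191e-5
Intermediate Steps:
V = -10/3 (V = -3 + (1/3)*(-1) = -3 - 1/3 = -10/3 ≈ -3.3333)
W(B) = 7 (W(B) = 6 + B/B = 6 + 1 = 7)
X(A) = -28 (X(A) = -4*7 = -28)
u(d, I) = -3 + d/5
h(y, O) = 6 - (-28 + O)*(90 + y) (h(y, O) = 6 - (y + 90)*(O - 28) = 6 - (90 + y)*(-28 + O) = 6 - (-28 + O)*(90 + y))
1/(h(u(-7, -15), 137) + 38572) = 1/((2526 - 90*137 + 28*(-3 + (1/5)*(-7)) - 1*137*(-3 + (1/5)*(-7))) + 38572) = 1/((2526 - 12330 + 28*(-3 - 7/5) - 1*137*(-3 - 7/5)) + 38572) = 1/((2526 - 12330 + 28*(-22/5) - 1*137*(-22/5)) + 38572) = 1/((2526 - 12330 - 616/5 + 3014/5) + 38572) = 1/(-46622/5 + 38572) = 1/(146238/5) = 5/146238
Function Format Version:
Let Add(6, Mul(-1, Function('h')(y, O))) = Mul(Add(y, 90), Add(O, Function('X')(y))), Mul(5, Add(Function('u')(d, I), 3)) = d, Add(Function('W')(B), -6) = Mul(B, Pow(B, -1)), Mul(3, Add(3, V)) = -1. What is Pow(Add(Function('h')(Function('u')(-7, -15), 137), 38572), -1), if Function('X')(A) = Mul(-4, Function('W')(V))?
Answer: Rational(5, 146238) ≈ 3.4191e-5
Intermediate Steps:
V = Rational(-10, 3) (V = Add(-3, Mul(Rational(1, 3), -1)) = Add(-3, Rational(-1, 3)) = Rational(-10, 3) ≈ -3.3333)
Function('W')(B) = 7 (Function('W')(B) = Add(6, Mul(B, Pow(B, -1))) = Add(6, 1) = 7)
Function('X')(A) = -28 (Function('X')(A) = Mul(-4, 7) = -28)
Function('u')(d, I) = Add(-3, Mul(Rational(1, 5), d))
Function('h')(y, O) = Add(6, Mul(-1, Add(-28, O), Add(90, y))) (Function('h')(y, O) = Add(6, Mul(-1, Mul(Add(y, 90), Add(O, -28)))) = Add(6, Mul(-1, Mul(Add(90, y), Add(-28, O)))) = Add(6, Mul(-1, Mul(Add(-28, O), Add(90, y)))) = Add(6, Mul(-1, Add(-28, O), Add(90, y))))
Pow(Add(Function('h')(Function('u')(-7, -15), 137), 38572), -1) = Pow(Add(Add(2526, Mul(-90, 137), Mul(28, Add(-3, Mul(Rational(1, 5), -7))), Mul(-1, 137, Add(-3, Mul(Rational(1, 5), -7)))), 38572), -1) = Pow(Add(Add(2526, -12330, Mul(28, Add(-3, Rational(-7, 5))), Mul(-1, 137, Add(-3, Rational(-7, 5)))), 38572), -1) = Pow(Add(Add(2526, -12330, Mul(28, Rational(-22, 5)), Mul(-1, 137, Rational(-22, 5))), 38572), -1) = Pow(Add(Add(2526, -12330, Rational(-616, 5), Rational(3014, 5)), 38572), -1) = Pow(Add(Rational(-46622, 5), 38572), -1) = Pow(Rational(146238, 5), -1) = Rational(5, 146238)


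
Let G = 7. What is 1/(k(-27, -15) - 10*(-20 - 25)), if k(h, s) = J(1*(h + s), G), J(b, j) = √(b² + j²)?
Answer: 450/200687 - 7*√37/200687 ≈ 0.0020301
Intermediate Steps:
k(h, s) = √(49 + (h + s)²) (k(h, s) = √((1*(h + s))² + 7²) = √((h + s)² + 49) = √(49 + (h + s)²))
1/(k(-27, -15) - 10*(-20 - 25)) = 1/(√(49 + (-27 - 15)²) - 10*(-20 - 25)) = 1/(√(49 + (-42)²) - 10*(-45)) = 1/(√(49 + 1764) - 1*(-450)) = 1/(√1813 + 450) = 1/(7*√37 + 450) = 1/(450 + 7*√37)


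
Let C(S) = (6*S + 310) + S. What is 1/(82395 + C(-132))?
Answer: 1/81781 ≈ 1.2228e-5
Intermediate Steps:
C(S) = 310 + 7*S (C(S) = (310 + 6*S) + S = 310 + 7*S)
1/(82395 + C(-132)) = 1/(82395 + (310 + 7*(-132))) = 1/(82395 + (310 - 924)) = 1/(82395 - 614) = 1/81781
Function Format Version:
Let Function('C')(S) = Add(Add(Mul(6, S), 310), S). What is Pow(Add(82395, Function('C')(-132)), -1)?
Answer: Rational(1, 81781) ≈ 1.2228e-5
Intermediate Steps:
Function('C')(S) = Add(310, Mul(7, S)) (Function('C')(S) = Add(Add(310, Mul(6, S)), S) = Add(310, Mul(7, S)))
Pow(Add(82395, Function('C')(-132)), -1) = Pow(Add(82395, Add(310, Mul(7, -132))), -1) = Pow(Add(82395, Add(310, -924)), -1) = Pow(Add(82395, -614), -1) = Pow(81781, -1) = Rational(1, 81781)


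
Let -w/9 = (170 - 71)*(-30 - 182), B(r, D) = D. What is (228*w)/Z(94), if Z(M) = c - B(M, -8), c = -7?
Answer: 43067376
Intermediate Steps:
Z(M) = 1 (Z(M) = -7 - 1*(-8) = -7 + 8 = 1)
w = 188892 (w = -9*(170 - 71)*(-30 - 182) = -891*(-212) = -9*(-20988) = 188892)
(228*w)/Z(94) = (228*188892)/1 = 43067376*1 = 43067376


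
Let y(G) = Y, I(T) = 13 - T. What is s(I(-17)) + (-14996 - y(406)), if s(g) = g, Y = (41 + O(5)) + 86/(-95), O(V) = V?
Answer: -1426054/95 ≈ -15011.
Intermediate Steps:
Y = 4284/95 (Y = (41 + 5) + 86/(-95) = 46 + 86*(-1/95) = 46 - 86/95 = 4284/95 ≈ 45.095)
y(G) = 4284/95
s(I(-17)) + (-14996 - y(406)) = (13 - 1*(-17)) + (-14996 - 1*4284/95) = (13 + 17) + (-14996 - 4284/95) = 30 - 1428904/95 = -1426054/95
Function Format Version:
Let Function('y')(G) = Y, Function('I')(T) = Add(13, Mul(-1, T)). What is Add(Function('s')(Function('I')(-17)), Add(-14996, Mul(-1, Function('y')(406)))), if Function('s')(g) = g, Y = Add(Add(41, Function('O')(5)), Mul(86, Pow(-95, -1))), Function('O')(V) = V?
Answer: Rational(-1426054, 95) ≈ -15011.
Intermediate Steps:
Y = Rational(4284, 95) (Y = Add(Add(41, 5), Mul(86, Pow(-95, -1))) = Add(46, Mul(86, Rational(-1, 95))) = Add(46, Rational(-86, 95)) = Rational(4284, 95) ≈ 45.095)
Function('y')(G) = Rational(4284, 95)
Add(Function('s')(Function('I')(-17)), Add(-14996, Mul(-1, Function('y')(406)))) = Add(Add(13, Mul(-1, -17)), Add(-14996, Mul(-1, Rational(4284, 95)))) = Add(Add(13, 17), Add(-14996, Rational(-4284, 95))) = Add(30, Rational(-1428904, 95)) = Rational(-1426054, 95)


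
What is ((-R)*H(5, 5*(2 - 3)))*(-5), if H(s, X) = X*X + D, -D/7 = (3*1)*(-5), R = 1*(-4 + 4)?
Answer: 0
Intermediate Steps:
R = 0 (R = 1*0 = 0)
D = 105 (D = -7*3*1*(-5) = -21*(-5) = -7*(-15) = 105)
H(s, X) = 105 + X² (H(s, X) = X*X + 105 = X² + 105 = 105 + X²)
((-R)*H(5, 5*(2 - 3)))*(-5) = ((-1*0)*(105 + (5*(2 - 3))²))*(-5) = (0*(105 + (5*(-1))²))*(-5) = (0*(105 + (-5)²))*(-5) = (0*(105 + 25))*(-5) = (0*130)*(-5) = 0*(-5) = 0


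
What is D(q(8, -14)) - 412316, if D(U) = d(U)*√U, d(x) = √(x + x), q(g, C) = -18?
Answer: -412316 - 18*√2 ≈ -4.1234e+5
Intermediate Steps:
d(x) = √2*√x (d(x) = √(2*x) = √2*√x)
D(U) = U*√2 (D(U) = (√2*√U)*√U = U*√2)
D(q(8, -14)) - 412316 = -18*√2 - 412316 = -412316 - 18*√2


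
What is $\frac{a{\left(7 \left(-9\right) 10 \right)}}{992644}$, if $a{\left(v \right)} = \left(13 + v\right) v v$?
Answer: $- \frac{61221825}{248161} \approx -246.7$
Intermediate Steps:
$a{\left(v \right)} = v^{2} \left(13 + v\right)$ ($a{\left(v \right)} = \left(13 + v\right) v^{2} = v^{2} \left(13 + v\right)$)
$\frac{a{\left(7 \left(-9\right) 10 \right)}}{992644} = \frac{\left(7 \left(-9\right) 10\right)^{2} \left(13 + 7 \left(-9\right) 10\right)}{992644} = \left(\left(-63\right) 10\right)^{2} \left(13 - 630\right) \frac{1}{992644} = \left(-630\right)^{2} \left(13 - 630\right) \frac{1}{992644} = 396900 \left(-617\right) \frac{1}{992644} = \left(-244887300\right) \frac{1}{992644} = - \frac{61221825}{248161}$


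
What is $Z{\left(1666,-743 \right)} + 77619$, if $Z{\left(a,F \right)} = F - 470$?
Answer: $76406$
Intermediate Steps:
$Z{\left(a,F \right)} = -470 + F$
$Z{\left(1666,-743 \right)} + 77619 = \left(-470 - 743\right) + 77619 = -1213 + 77619 = 76406$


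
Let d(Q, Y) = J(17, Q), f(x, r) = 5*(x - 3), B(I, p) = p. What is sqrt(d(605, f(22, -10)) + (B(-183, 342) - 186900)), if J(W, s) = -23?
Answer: I*sqrt(186581) ≈ 431.95*I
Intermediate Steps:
f(x, r) = -15 + 5*x (f(x, r) = 5*(-3 + x) = -15 + 5*x)
d(Q, Y) = -23
sqrt(d(605, f(22, -10)) + (B(-183, 342) - 186900)) = sqrt(-23 + (342 - 186900)) = sqrt(-23 - 186558) = sqrt(-186581) = I*sqrt(186581)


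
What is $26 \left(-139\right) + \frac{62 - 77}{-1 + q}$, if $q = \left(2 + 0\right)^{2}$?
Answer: $-3619$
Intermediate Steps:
$q = 4$ ($q = 2^{2} = 4$)
$26 \left(-139\right) + \frac{62 - 77}{-1 + q} = 26 \left(-139\right) + \frac{62 - 77}{-1 + 4} = -3614 - \frac{15}{3} = -3614 - 5 = -3619$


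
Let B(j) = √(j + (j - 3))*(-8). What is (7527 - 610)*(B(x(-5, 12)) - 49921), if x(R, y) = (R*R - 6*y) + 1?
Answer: -345303557 - 55336*I*√95 ≈ -3.453e+8 - 5.3935e+5*I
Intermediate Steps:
x(R, y) = 1 + R² - 6*y (x(R, y) = (R² - 6*y) + 1 = 1 + R² - 6*y)
B(j) = -8*√(-3 + 2*j) (B(j) = √(j + (-3 + j))*(-8) = √(-3 + 2*j)*(-8) = -8*√(-3 + 2*j))
(7527 - 610)*(B(x(-5, 12)) - 49921) = (7527 - 610)*(-8*√(-3 + 2*(1 + (-5)² - 6*12)) - 49921) = 6917*(-8*√(-3 + 2*(1 + 25 - 72)) - 49921) = 6917*(-8*√(-3 + 2*(-46)) - 49921) = 6917*(-8*√(-3 - 92) - 49921) = 6917*(-8*I*√95 - 49921) = 6917*(-49921 - 8*I*√95) = -345303557 - 55336*I*√95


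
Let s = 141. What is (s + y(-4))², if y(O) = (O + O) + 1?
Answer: 17956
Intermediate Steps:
y(O) = 1 + 2*O (y(O) = 2*O + 1 = 1 + 2*O)
(s + y(-4))² = (141 + (1 + 2*(-4)))² = (141 + (1 - 8))² = (141 - 7)² = 134² = 17956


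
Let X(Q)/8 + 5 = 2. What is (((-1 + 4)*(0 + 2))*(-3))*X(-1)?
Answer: 432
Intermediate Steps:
X(Q) = -24 (X(Q) = -40 + 8*2 = -40 + 16 = -24)
(((-1 + 4)*(0 + 2))*(-3))*X(-1) = (((-1 + 4)*(0 + 2))*(-3))*(-24) = ((3*2)*(-3))*(-24) = (6*(-3))*(-24) = -18*(-24) = 432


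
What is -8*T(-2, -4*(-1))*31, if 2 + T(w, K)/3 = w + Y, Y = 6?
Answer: -1488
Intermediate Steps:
T(w, K) = 12 + 3*w (T(w, K) = -6 + 3*(w + 6) = -6 + 3*(6 + w) = -6 + (18 + 3*w) = 12 + 3*w)
-8*T(-2, -4*(-1))*31 = -8*(12 + 3*(-2))*31 = -8*(12 - 6)*31 = -8*6*31 = -48*31 = -1488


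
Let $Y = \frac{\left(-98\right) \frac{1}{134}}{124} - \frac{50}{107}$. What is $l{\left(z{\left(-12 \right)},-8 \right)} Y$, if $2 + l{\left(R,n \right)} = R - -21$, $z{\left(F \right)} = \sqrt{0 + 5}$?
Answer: $- \frac{7992217}{888956} - \frac{420643 \sqrt{5}}{888956} \approx -10.049$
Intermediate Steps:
$z{\left(F \right)} = \sqrt{5}$
$l{\left(R,n \right)} = 19 + R$ ($l{\left(R,n \right)} = -2 + \left(R - -21\right) = -2 + \left(R + 21\right) = -2 + \left(21 + R\right) = 19 + R$)
$Y = - \frac{420643}{888956}$ ($Y = \left(-98\right) \frac{1}{134} \cdot \frac{1}{124} - \frac{50}{107} = \left(- \frac{49}{67}\right) \frac{1}{124} - \frac{50}{107} = - \frac{49}{8308} - \frac{50}{107} = - \frac{420643}{888956} \approx -0.47319$)
$l{\left(z{\left(-12 \right)},-8 \right)} Y = \left(19 + \sqrt{5}\right) \left(- \frac{420643}{888956}\right) = - \frac{7992217}{888956} - \frac{420643 \sqrt{5}}{888956}$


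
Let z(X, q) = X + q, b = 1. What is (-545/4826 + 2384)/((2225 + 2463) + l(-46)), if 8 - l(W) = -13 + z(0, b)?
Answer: 11504639/22720808 ≈ 0.50635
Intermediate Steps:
l(W) = 20 (l(W) = 8 - (-13 + (0 + 1)) = 8 - (-13 + 1) = 8 - 1*(-12) = 8 + 12 = 20)
(-545/4826 + 2384)/((2225 + 2463) + l(-46)) = (-545/4826 + 2384)/((2225 + 2463) + 20) = (-545*1/4826 + 2384)/(4688 + 20) = (-545/4826 + 2384)/4708 = (11504639/4826)*(1/4708) = 11504639/22720808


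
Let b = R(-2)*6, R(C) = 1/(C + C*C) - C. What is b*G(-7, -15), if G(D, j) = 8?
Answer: 120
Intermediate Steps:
R(C) = 1/(C + C²) - C
b = 15 (b = ((1 - 1*(-2)² - 1*(-2)³)/((-2)*(1 - 2)))*6 = -½*(1 - 1*4 - 1*(-8))/(-1)*6 = -½*(-1)*(1 - 4 + 8)*6 = -½*(-1)*5*6 = (5/2)*6 = 15)
b*G(-7, -15) = 15*8 = 120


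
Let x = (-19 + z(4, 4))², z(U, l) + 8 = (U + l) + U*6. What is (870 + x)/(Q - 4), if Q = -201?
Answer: -179/41 ≈ -4.3659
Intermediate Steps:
z(U, l) = -8 + l + 7*U (z(U, l) = -8 + ((U + l) + U*6) = -8 + ((U + l) + 6*U) = -8 + (l + 7*U) = -8 + l + 7*U)
x = 25 (x = (-19 + (-8 + 4 + 7*4))² = (-19 + (-8 + 4 + 28))² = (-19 + 24)² = 5² = 25)
(870 + x)/(Q - 4) = (870 + 25)/(-201 - 4) = 895/(-205) = 895*(-1/205) = -179/41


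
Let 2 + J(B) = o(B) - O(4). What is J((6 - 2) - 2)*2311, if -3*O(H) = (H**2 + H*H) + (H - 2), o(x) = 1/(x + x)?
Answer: 265765/12 ≈ 22147.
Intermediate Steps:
o(x) = 1/(2*x)
O(H) = 2/3 - 2*H**2/3 - H/3 (O(H) = -((H**2 + H*H) + (H - 2))/3 = -((H**2 + H**2) + (-2 + H))/3 = -(2*H**2 + (-2 + H))/3 = -(-2 + H + 2*H**2)/3 = 2/3 - 2*H**2/3 - H/3)
J(B) = 28/3 + 1/(2*B) (J(B) = -2 + (1/(2*B) - (2/3 - 2/3*4**2 - 1/3*4)) = -2 + (1/(2*B) - (2/3 - 2/3*16 - 4/3)) = -2 + (1/(2*B) - (2/3 - 32/3 - 4/3)) = -2 + (1/(2*B) - 1*(-34/3)) = -2 + (1/(2*B) + 34/3) = -2 + (34/3 + 1/(2*B)) = 28/3 + 1/(2*B))
J((6 - 2) - 2)*2311 = ((3 + 56*((6 - 2) - 2))/(6*((6 - 2) - 2)))*2311 = ((3 + 56*(4 - 2))/(6*(4 - 2)))*2311 = ((1/6)*(3 + 56*2)/2)*2311 = ((1/6)*(1/2)*(3 + 112))*2311 = ((1/6)*(1/2)*115)*2311 = (115/12)*2311 = 265765/12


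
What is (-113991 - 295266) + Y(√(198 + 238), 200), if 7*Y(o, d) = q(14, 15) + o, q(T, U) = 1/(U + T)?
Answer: -83079170/203 + 2*√109/7 ≈ -4.0925e+5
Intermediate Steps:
q(T, U) = 1/(T + U)
Y(o, d) = 1/203 + o/7 (Y(o, d) = (1/(14 + 15) + o)/7 = (1/29 + o)/7 = 1/203 + o/7)
(-113991 - 295266) + Y(√(198 + 238), 200) = (-113991 - 295266) + (1/203 + √(198 + 238)/7) = -409257 + (1/203 + √436/7) = -409257 + (1/203 + (2*√109)/7) = -409257 + (1/203 + 2*√109/7) = -83079170/203 + 2*√109/7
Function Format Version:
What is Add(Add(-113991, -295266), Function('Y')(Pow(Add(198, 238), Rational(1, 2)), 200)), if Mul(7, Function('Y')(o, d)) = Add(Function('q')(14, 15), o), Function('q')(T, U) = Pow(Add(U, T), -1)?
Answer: Add(Rational(-83079170, 203), Mul(Rational(2, 7), Pow(109, Rational(1, 2)))) ≈ -4.0925e+5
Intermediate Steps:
Function('q')(T, U) = Pow(Add(T, U), -1)
Function('Y')(o, d) = Add(Rational(1, 203), Mul(Rational(1, 7), o)) (Function('Y')(o, d) = Mul(Rational(1, 7), Add(Pow(Add(14, 15), -1), o)) = Mul(Rational(1, 7), Add(Pow(29, -1), o)) = Mul(Rational(1, 7), Add(Rational(1, 29), o)) = Add(Rational(1, 203), Mul(Rational(1, 7), o)))
Add(Add(-113991, -295266), Function('Y')(Pow(Add(198, 238), Rational(1, 2)), 200)) = Add(Add(-113991, -295266), Add(Rational(1, 203), Mul(Rational(1, 7), Pow(Add(198, 238), Rational(1, 2))))) = Add(-409257, Add(Rational(1, 203), Mul(Rational(1, 7), Pow(436, Rational(1, 2))))) = Add(-409257, Add(Rational(1, 203), Mul(Rational(1, 7), Mul(2, Pow(109, Rational(1, 2)))))) = Add(-409257, Add(Rational(1, 203), Mul(Rational(2, 7), Pow(109, Rational(1, 2))))) = Add(Rational(-83079170, 203), Mul(Rational(2, 7), Pow(109, Rational(1, 2))))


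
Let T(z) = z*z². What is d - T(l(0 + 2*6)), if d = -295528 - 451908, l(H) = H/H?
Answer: -747437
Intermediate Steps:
l(H) = 1
d = -747436
T(z) = z³
d - T(l(0 + 2*6)) = -747436 - 1*1³ = -747436 - 1*1 = -747436 - 1 = -747437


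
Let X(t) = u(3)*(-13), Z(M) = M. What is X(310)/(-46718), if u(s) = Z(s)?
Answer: 39/46718 ≈ 0.00083480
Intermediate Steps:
u(s) = s
X(t) = -39 (X(t) = 3*(-13) = -39)
X(310)/(-46718) = -39/(-46718) = -39*(-1/46718) = 39/46718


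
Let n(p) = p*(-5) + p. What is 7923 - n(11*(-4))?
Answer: 7747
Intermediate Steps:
n(p) = -4*p (n(p) = -5*p + p = -4*p)
7923 - n(11*(-4)) = 7923 - (-4)*11*(-4) = 7923 - (-4)*(-44) = 7923 - 1*176 = 7923 - 176 = 7747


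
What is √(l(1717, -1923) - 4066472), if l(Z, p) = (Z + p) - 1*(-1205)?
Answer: I*√4065473 ≈ 2016.3*I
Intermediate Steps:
l(Z, p) = 1205 + Z + p (l(Z, p) = (Z + p) + 1205 = 1205 + Z + p)
√(l(1717, -1923) - 4066472) = √((1205 + 1717 - 1923) - 4066472) = √(999 - 4066472) = √(-4065473) = I*√4065473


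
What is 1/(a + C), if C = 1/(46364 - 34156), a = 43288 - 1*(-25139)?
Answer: 12208/835356817 ≈ 1.4614e-5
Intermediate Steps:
a = 68427 (a = 43288 + 25139 = 68427)
C = 1/12208 ≈ 8.1914e-5
1/(a + C) = 1/(68427 + 1/12208) = 1/(835356817/12208) = 12208/835356817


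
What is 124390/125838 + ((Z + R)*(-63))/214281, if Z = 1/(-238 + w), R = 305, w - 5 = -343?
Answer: 28724681699/31958154048 ≈ 0.89882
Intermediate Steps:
w = -338 (w = 5 - 343 = -338)
Z = -1/576 (Z = 1/(-238 - 338) = 1/(-576) = -1/576 ≈ -0.0017361)
124390/125838 + ((Z + R)*(-63))/214281 = 124390/125838 + ((-1/576 + 305)*(-63))/214281 = 124390*(1/125838) + ((175679/576)*(-63))*(1/214281) = 62195/62919 - 1229753/64*1/214281 = 62195/62919 - 1229753/13713984 = 28724681699/31958154048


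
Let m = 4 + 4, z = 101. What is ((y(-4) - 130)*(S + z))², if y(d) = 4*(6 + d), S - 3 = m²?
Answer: 420086016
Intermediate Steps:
m = 8
S = 67 (S = 3 + 8² = 3 + 64 = 67)
y(d) = 24 + 4*d
((y(-4) - 130)*(S + z))² = (((24 + 4*(-4)) - 130)*(67 + 101))² = (((24 - 16) - 130)*168)² = ((8 - 130)*168)² = (-122*168)² = (-20496)² = 420086016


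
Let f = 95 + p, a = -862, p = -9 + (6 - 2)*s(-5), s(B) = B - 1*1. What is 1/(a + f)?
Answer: -1/800 ≈ -0.0012500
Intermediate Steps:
s(B) = -1 + B (s(B) = B - 1 = -1 + B)
p = -33 (p = -9 + (6 - 2)*(-1 - 5) = -9 + 4*(-6) = -9 - 24 = -33)
f = 62 (f = 95 - 33 = 62)
1/(a + f) = 1/(-862 + 62) = 1/(-800) = -1/800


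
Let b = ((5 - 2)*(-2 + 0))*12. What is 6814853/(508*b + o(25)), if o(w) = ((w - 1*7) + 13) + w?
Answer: -6814853/36520 ≈ -186.61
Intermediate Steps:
o(w) = 6 + 2*w (o(w) = ((w - 7) + 13) + w = ((-7 + w) + 13) + w = (6 + w) + w = 6 + 2*w)
b = -72 (b = (3*(-2))*12 = -6*12 = -72)
6814853/(508*b + o(25)) = 6814853/(508*(-72) + (6 + 2*25)) = 6814853/(-36576 + (6 + 50)) = 6814853/(-36576 + 56) = 6814853/(-36520) = 6814853*(-1/36520) = -6814853/36520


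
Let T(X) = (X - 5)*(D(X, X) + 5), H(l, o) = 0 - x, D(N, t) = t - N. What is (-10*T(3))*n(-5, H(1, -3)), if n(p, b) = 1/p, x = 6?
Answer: -20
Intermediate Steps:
H(l, o) = -6 (H(l, o) = 0 - 1*6 = 0 - 6 = -6)
T(X) = -25 + 5*X (T(X) = (X - 5)*((X - X) + 5) = (-5 + X)*(0 + 5) = (-5 + X)*5 = -25 + 5*X)
(-10*T(3))*n(-5, H(1, -3)) = -10*(-25 + 5*3)/(-5) = -10*(-25 + 15)*(-⅕) = -10*(-10)*(-⅕) = 100*(-⅕) = -20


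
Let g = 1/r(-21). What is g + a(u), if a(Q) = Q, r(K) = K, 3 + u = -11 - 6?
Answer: -421/21 ≈ -20.048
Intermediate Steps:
u = -20 (u = -3 + (-11 - 6) = -3 - 17 = -20)
g = -1/21 (g = 1/(-21) = -1/21 ≈ -0.047619)
g + a(u) = -1/21 - 20 = -421/21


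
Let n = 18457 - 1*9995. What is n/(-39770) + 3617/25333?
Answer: -35259878/503746705 ≈ -0.069995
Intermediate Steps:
n = 8462 (n = 18457 - 9995 = 8462)
n/(-39770) + 3617/25333 = 8462/(-39770) + 3617/25333 = 8462*(-1/39770) + 3617*(1/25333) = -4231/19885 + 3617/25333 = -35259878/503746705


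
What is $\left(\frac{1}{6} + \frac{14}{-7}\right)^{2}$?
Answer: $\frac{121}{36} \approx 3.3611$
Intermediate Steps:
$\left(\frac{1}{6} + \frac{14}{-7}\right)^{2} = \left(\frac{1}{6} + 14 \left(- \frac{1}{7}\right)\right)^{2} = \left(\frac{1}{6} - 2\right)^{2} = \left(- \frac{11}{6}\right)^{2} = \frac{121}{36}$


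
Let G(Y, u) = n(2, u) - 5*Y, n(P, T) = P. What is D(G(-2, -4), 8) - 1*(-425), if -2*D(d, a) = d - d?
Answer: 425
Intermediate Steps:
G(Y, u) = 2 - 5*Y
D(d, a) = 0 (D(d, a) = -(d - d)/2 = -½*0 = 0)
D(G(-2, -4), 8) - 1*(-425) = 0 - 1*(-425) = 0 + 425 = 425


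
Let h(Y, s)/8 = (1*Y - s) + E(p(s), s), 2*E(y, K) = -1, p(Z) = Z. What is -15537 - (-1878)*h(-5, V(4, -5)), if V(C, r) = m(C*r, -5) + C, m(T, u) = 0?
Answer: -158265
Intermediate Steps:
E(y, K) = -½ (E(y, K) = (½)*(-1) = -½)
V(C, r) = C (V(C, r) = 0 + C = C)
h(Y, s) = -4 - 8*s + 8*Y (h(Y, s) = 8*((1*Y - s) - ½) = 8*((Y - s) - ½) = 8*(-½ + Y - s) = -4 - 8*s + 8*Y)
-15537 - (-1878)*h(-5, V(4, -5)) = -15537 - (-1878)*(-4 - 8*4 + 8*(-5)) = -15537 - (-1878)*(-4 - 32 - 40) = -15537 - (-1878)*(-76) = -15537 - 1*142728 = -15537 - 142728 = -158265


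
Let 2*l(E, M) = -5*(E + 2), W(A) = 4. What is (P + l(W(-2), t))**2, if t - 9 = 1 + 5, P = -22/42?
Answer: 106276/441 ≈ 240.99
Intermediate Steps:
P = -11/21 (P = -22*1/42 = -11/21 ≈ -0.52381)
t = 15 (t = 9 + (1 + 5) = 9 + 6 = 15)
l(E, M) = -5 - 5*E/2 (l(E, M) = (-5*(E + 2))/2 = (-5*(2 + E))/2 = (-10 - 5*E)/2 = -5 - 5*E/2)
(P + l(W(-2), t))**2 = (-11/21 + (-5 - 5/2*4))**2 = (-11/21 + (-5 - 10))**2 = (-11/21 - 15)**2 = (-326/21)**2 = 106276/441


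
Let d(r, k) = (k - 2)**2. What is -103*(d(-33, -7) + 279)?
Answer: -37080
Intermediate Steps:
d(r, k) = (-2 + k)**2
-103*(d(-33, -7) + 279) = -103*((-2 - 7)**2 + 279) = -103*((-9)**2 + 279) = -103*(81 + 279) = -103*360 = -37080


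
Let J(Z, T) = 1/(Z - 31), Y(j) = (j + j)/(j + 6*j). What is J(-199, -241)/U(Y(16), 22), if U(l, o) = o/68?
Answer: -17/1265 ≈ -0.013439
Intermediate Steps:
Y(j) = 2/7 (Y(j) = (2*j)/((7*j)) = (2*j)*(1/(7*j)) = 2/7)
U(l, o) = o/68 (U(l, o) = o*(1/68) = o/68)
J(Z, T) = 1/(-31 + Z)
J(-199, -241)/U(Y(16), 22) = 1/((-31 - 199)*(((1/68)*22))) = 1/((-230)*(11/34)) = -1/230*34/11 = -17/1265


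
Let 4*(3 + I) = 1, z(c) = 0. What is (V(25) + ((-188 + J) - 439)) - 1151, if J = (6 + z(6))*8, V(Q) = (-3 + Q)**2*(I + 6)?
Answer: -157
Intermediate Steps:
I = -11/4 (I = -3 + (1/4)*1 = -3 + 1/4 = -11/4 ≈ -2.7500)
V(Q) = 13*(-3 + Q)**2/4 (V(Q) = (-3 + Q)**2*(-11/4 + 6) = (-3 + Q)**2*(13/4) = 13*(-3 + Q)**2/4)
J = 48 (J = (6 + 0)*8 = 6*8 = 48)
(V(25) + ((-188 + J) - 439)) - 1151 = (13*(-3 + 25)**2/4 + ((-188 + 48) - 439)) - 1151 = ((13/4)*22**2 + (-140 - 439)) - 1151 = ((13/4)*484 - 579) - 1151 = (1573 - 579) - 1151 = 994 - 1151 = -157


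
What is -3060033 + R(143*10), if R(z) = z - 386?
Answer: -3058989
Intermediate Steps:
R(z) = -386 + z
-3060033 + R(143*10) = -3060033 + (-386 + 143*10) = -3060033 + (-386 + 1430) = -3060033 + 1044 = -3058989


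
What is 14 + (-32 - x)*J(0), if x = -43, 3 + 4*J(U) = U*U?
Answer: 23/4 ≈ 5.7500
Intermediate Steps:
J(U) = -¾ + U²/4 (J(U) = -¾ + (U*U)/4 = -¾ + U²/4)
14 + (-32 - x)*J(0) = 14 + (-32 - 1*(-43))*(-¾ + (¼)*0²) = 14 + (-32 + 43)*(-¾ + (¼)*0) = 14 + 11*(-¾ + 0) = 14 + 11*(-¾) = 14 - 33/4 = 23/4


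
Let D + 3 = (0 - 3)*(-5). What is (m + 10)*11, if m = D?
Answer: 242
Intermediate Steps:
D = 12 (D = -3 + (0 - 3)*(-5) = -3 - 3*(-5) = -3 + 15 = 12)
m = 12
(m + 10)*11 = (12 + 10)*11 = 22*11 = 242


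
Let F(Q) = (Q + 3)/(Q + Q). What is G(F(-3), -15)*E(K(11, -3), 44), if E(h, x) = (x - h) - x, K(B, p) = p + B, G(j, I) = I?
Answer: 120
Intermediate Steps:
F(Q) = (3 + Q)/(2*Q) (F(Q) = (3 + Q)/((2*Q)) = (3 + Q)*(1/(2*Q)) = (3 + Q)/(2*Q))
K(B, p) = B + p
E(h, x) = -h
G(F(-3), -15)*E(K(11, -3), 44) = -(-15)*(11 - 3) = -(-15)*8 = -15*(-8) = 120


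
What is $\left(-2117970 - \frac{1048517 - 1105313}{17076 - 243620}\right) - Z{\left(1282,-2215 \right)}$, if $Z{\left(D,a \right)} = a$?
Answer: $- \frac{119827914379}{56636} \approx -2.1158 \cdot 10^{6}$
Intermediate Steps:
$\left(-2117970 - \frac{1048517 - 1105313}{17076 - 243620}\right) - Z{\left(1282,-2215 \right)} = \left(-2117970 - \frac{1048517 - 1105313}{17076 - 243620}\right) - -2215 = \left(-2117970 - - \frac{56796}{-226544}\right) + 2215 = \left(-2117970 - \left(-56796\right) \left(- \frac{1}{226544}\right)\right) + 2215 = \left(-2117970 - \frac{14199}{56636}\right) + 2215 = - \frac{119953363119}{56636} + 2215 = - \frac{119827914379}{56636}$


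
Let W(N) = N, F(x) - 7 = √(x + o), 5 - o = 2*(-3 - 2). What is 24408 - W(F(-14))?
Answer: 24400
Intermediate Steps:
o = 15 (o = 5 - 2*(-3 - 2) = 5 - 2*(-5) = 5 - 1*(-10) = 5 + 10 = 15)
F(x) = 7 + √(15 + x) (F(x) = 7 + √(x + 15) = 7 + √(15 + x))
24408 - W(F(-14)) = 24408 - (7 + √(15 - 14)) = 24408 - (7 + √1) = 24408 - (7 + 1) = 24408 - 1*8 = 24408 - 8 = 24400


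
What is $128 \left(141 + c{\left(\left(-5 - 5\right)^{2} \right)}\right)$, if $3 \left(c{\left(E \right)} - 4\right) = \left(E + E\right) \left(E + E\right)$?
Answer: $\frac{5175680}{3} \approx 1.7252 \cdot 10^{6}$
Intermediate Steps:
$c{\left(E \right)} = 4 + \frac{4 E^{2}}{3}$ ($c{\left(E \right)} = 4 + \frac{\left(E + E\right) \left(E + E\right)}{3} = 4 + \frac{2 E 2 E}{3} = 4 + \frac{4 E^{2}}{3}$)
$128 \left(141 + c{\left(\left(-5 - 5\right)^{2} \right)}\right) = 128 \left(141 + \left(4 + \frac{4 \left(\left(-5 - 5\right)^{2}\right)^{2}}{3}\right)\right) = 128 \left(141 + \left(4 + \frac{4 \left(\left(-10\right)^{2}\right)^{2}}{3}\right)\right) = 128 \left(141 + \left(4 + \frac{4 \cdot 100^{2}}{3}\right)\right) = 128 \left(141 + \left(4 + \frac{4}{3} \cdot 10000\right)\right) = 128 \left(141 + \left(4 + \frac{40000}{3}\right)\right) = 128 \left(141 + \frac{40012}{3}\right) = 128 \cdot \frac{40435}{3} = \frac{5175680}{3}$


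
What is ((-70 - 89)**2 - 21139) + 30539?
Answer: 34681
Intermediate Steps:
((-70 - 89)**2 - 21139) + 30539 = ((-159)**2 - 21139) + 30539 = (25281 - 21139) + 30539 = 4142 + 30539 = 34681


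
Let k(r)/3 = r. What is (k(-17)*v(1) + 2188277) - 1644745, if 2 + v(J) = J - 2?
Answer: 543685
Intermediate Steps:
k(r) = 3*r
v(J) = -4 + J (v(J) = -2 + (J - 2) = -2 + (-2 + J) = -4 + J)
(k(-17)*v(1) + 2188277) - 1644745 = ((3*(-17))*(-4 + 1) + 2188277) - 1644745 = (-51*(-3) + 2188277) - 1644745 = (153 + 2188277) - 1644745 = 2188430 - 1644745 = 543685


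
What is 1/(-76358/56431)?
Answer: -56431/76358 ≈ -0.73903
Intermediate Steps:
1/(-76358/56431) = -56431/76358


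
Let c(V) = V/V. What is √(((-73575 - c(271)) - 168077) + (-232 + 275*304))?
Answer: I*√158285 ≈ 397.85*I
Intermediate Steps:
c(V) = 1
√(((-73575 - c(271)) - 168077) + (-232 + 275*304)) = √(((-73575 - 1*1) - 168077) + (-232 + 275*304)) = √(((-73575 - 1) - 168077) + (-232 + 83600)) = √((-73576 - 168077) + 83368) = √(-241653 + 83368) = √(-158285) = I*√158285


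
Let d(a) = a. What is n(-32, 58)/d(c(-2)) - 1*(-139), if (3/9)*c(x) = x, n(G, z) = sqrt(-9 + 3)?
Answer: 139 - I*sqrt(6)/6 ≈ 139.0 - 0.40825*I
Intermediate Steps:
n(G, z) = I*sqrt(6) (n(G, z) = sqrt(-6) = I*sqrt(6))
c(x) = 3*x
n(-32, 58)/d(c(-2)) - 1*(-139) = (I*sqrt(6))/((3*(-2))) - 1*(-139) = (I*sqrt(6))/(-6) + 139 = (I*sqrt(6))*(-1/6) + 139 = -I*sqrt(6)/6 + 139 = 139 - I*sqrt(6)/6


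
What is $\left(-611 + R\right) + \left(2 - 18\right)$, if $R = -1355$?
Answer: $-1982$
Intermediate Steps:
$\left(-611 + R\right) + \left(2 - 18\right) = \left(-611 - 1355\right) + \left(2 - 18\right) = -1966 + \left(2 - 18\right) = -1966 - 16 = -1982$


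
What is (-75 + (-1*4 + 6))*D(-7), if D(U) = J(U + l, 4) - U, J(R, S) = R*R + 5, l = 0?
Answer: -4453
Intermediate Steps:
J(R, S) = 5 + R² (J(R, S) = R² + 5 = 5 + R²)
D(U) = 5 + U² - U (D(U) = (5 + (U + 0)²) - U = (5 + U²) - U = 5 + U² - U)
(-75 + (-1*4 + 6))*D(-7) = (-75 + (-1*4 + 6))*(5 + (-7)² - 1*(-7)) = (-75 + (-4 + 6))*(5 + 49 + 7) = (-75 + 2)*61 = -73*61 = -4453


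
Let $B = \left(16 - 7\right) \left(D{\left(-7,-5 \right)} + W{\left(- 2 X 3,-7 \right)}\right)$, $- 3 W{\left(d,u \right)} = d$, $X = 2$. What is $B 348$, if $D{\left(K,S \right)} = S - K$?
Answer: $18792$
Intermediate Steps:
$W{\left(d,u \right)} = - \frac{d}{3}$
$B = 54$ ($B = \left(16 - 7\right) \left(\left(-5 - -7\right) - \frac{\left(-2\right) 2 \cdot 3}{3}\right) = 9 \left(\left(-5 + 7\right) - \frac{\left(-4\right) 3}{3}\right) = 9 \left(2 - -4\right) = 9 \left(2 + 4\right) = 9 \cdot 6 = 54$)
$B 348 = 54 \cdot 348 = 18792$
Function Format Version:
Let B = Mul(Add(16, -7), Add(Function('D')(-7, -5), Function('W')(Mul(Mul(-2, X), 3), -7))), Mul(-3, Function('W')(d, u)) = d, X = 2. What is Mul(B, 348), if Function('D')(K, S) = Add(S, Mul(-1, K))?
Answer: 18792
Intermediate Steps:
Function('W')(d, u) = Mul(Rational(-1, 3), d)
B = 54 (B = Mul(Add(16, -7), Add(Add(-5, Mul(-1, -7)), Mul(Rational(-1, 3), Mul(Mul(-2, 2), 3)))) = Mul(9, Add(Add(-5, 7), Mul(Rational(-1, 3), Mul(-4, 3)))) = Mul(9, Add(2, Mul(Rational(-1, 3), -12))) = Mul(9, Add(2, 4)) = Mul(9, 6) = 54)
Mul(B, 348) = Mul(54, 348) = 18792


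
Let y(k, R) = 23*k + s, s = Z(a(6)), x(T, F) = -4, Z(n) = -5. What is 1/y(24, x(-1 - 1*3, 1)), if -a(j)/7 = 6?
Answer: 1/547 ≈ 0.0018282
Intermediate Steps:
a(j) = -42 (a(j) = -7*6 = -42)
s = -5
y(k, R) = -5 + 23*k (y(k, R) = 23*k - 5 = -5 + 23*k)
1/y(24, x(-1 - 1*3, 1)) = 1/(-5 + 23*24) = 1/(-5 + 552) = 1/547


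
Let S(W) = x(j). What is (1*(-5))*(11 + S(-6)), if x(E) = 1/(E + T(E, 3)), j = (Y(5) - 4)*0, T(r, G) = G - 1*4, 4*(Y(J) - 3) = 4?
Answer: -50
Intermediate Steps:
Y(J) = 4 (Y(J) = 3 + (¼)*4 = 3 + 1 = 4)
T(r, G) = -4 + G (T(r, G) = G - 4 = -4 + G)
j = 0 (j = (4 - 4)*0 = 0*0 = 0)
x(E) = 1/(-1 + E) (x(E) = 1/(E + (-4 + 3)) = 1/(E - 1) = 1/(-1 + E))
S(W) = -1 (S(W) = 1/(-1 + 0) = 1/(-1) = -1)
(1*(-5))*(11 + S(-6)) = (1*(-5))*(11 - 1) = -5*10 = -50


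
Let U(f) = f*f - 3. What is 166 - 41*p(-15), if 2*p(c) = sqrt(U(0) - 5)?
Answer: 166 - 41*I*sqrt(2) ≈ 166.0 - 57.983*I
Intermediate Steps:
U(f) = -3 + f**2 (U(f) = f**2 - 3 = -3 + f**2)
p(c) = I*sqrt(2) (p(c) = sqrt((-3 + 0**2) - 5)/2 = sqrt((-3 + 0) - 5)/2 = sqrt(-3 - 5)/2 = sqrt(-8)/2 = (2*I*sqrt(2))/2 = I*sqrt(2))
166 - 41*p(-15) = 166 - 41*I*sqrt(2)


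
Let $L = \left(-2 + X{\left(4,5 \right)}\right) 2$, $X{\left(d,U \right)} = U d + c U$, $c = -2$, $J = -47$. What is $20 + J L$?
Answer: $-732$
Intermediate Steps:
$X{\left(d,U \right)} = - 2 U + U d$ ($X{\left(d,U \right)} = U d - 2 U = - 2 U + U d$)
$L = 16$ ($L = \left(-2 + 5 \left(-2 + 4\right)\right) 2 = \left(-2 + 5 \cdot 2\right) 2 = \left(-2 + 10\right) 2 = 8 \cdot 2 = 16$)
$20 + J L = 20 - 752 = -732$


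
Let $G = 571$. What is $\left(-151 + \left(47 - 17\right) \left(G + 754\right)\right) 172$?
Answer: $6811028$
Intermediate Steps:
$\left(-151 + \left(47 - 17\right) \left(G + 754\right)\right) 172 = \left(-151 + \left(47 - 17\right) \left(571 + 754\right)\right) 172 = \left(-151 + 30 \cdot 1325\right) 172 = \left(-151 + 39750\right) 172 = 39599 \cdot 172 = 6811028$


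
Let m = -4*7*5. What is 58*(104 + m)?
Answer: -2088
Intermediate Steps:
m = -140 (m = -28*5 = -140)
58*(104 + m) = 58*(104 - 140) = 58*(-36) = -2088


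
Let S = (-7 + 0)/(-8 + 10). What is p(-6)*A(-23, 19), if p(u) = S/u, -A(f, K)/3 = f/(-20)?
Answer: -161/80 ≈ -2.0125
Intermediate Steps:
S = -7/2 ≈ -3.5000
A(f, K) = 3*f/20 (A(f, K) = -3*f/(-20) = -3*f*(-1)/20 = -(-3)*f/20 = 3*f/20)
p(u) = -7/(2*u)
p(-6)*A(-23, 19) = (-7/2/(-6))*((3/20)*(-23)) = -7/2*(-⅙)*(-69/20) = (7/12)*(-69/20) = -161/80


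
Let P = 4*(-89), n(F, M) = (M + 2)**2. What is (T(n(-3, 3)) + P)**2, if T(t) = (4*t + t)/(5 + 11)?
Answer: 31036041/256 ≈ 1.2123e+5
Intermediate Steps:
n(F, M) = (2 + M)**2
P = -356
T(t) = 5*t/16 (T(t) = (5*t)/16 = (5*t)*(1/16) = 5*t/16)
(T(n(-3, 3)) + P)**2 = (5*(2 + 3)**2/16 - 356)**2 = ((5/16)*5**2 - 356)**2 = ((5/16)*25 - 356)**2 = (125/16 - 356)**2 = (-5571/16)**2 = 31036041/256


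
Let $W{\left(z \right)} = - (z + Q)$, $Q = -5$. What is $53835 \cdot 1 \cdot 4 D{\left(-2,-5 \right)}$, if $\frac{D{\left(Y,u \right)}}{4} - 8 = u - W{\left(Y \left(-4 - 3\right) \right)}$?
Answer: $10336320$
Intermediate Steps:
$W{\left(z \right)} = 5 - z$ ($W{\left(z \right)} = - (z - 5) = - (-5 + z) = 5 - z$)
$D{\left(Y,u \right)} = 12 - 28 Y + 4 u$ ($D{\left(Y,u \right)} = 32 + 4 \left(u - \left(5 - Y \left(-4 - 3\right)\right)\right) = 32 + 4 \left(u - \left(5 - Y \left(-7\right)\right)\right) = 32 + 4 \left(u - \left(5 - - 7 Y\right)\right) = 32 + 4 \left(u - \left(5 + 7 Y\right)\right) = 32 + 4 \left(-5 + u - 7 Y\right) = 32 - \left(20 - 4 u + 28 Y\right) = 12 - 28 Y + 4 u$)
$53835 \cdot 1 \cdot 4 D{\left(-2,-5 \right)} = 53835 \cdot 1 \cdot 4 \left(12 - -56 + 4 \left(-5\right)\right) = 53835 \cdot 4 \left(12 + 56 - 20\right) = 53835 \cdot 4 \cdot 48 = 53835 \cdot 192 = 10336320$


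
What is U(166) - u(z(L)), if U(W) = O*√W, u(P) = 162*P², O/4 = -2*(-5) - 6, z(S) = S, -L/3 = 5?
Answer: -36450 + 16*√166 ≈ -36244.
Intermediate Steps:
L = -15 (L = -3*5 = -15)
O = 16 (O = 4*(-2*(-5) - 6) = 4*(10 - 6) = 4*4 = 16)
U(W) = 16*√W
U(166) - u(z(L)) = 16*√166 - 162*(-15)² = 16*√166 - 162*225 = 16*√166 - 1*36450 = 16*√166 - 36450 = -36450 + 16*√166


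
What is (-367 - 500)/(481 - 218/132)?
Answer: -3366/1861 ≈ -1.8087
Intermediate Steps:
(-367 - 500)/(481 - 218/132) = -867/(481 - 218*1/132) = -867/(481 - 109/66) = -867/31637/66 = -867*66/31637 = -3366/1861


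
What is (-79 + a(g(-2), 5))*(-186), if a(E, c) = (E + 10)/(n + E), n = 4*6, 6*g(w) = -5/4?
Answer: 8346564/571 ≈ 14617.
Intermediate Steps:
g(w) = -5/24 (g(w) = (-5/4)/6 = (-5*¼)/6 = (⅙)*(-5/4) = -5/24)
n = 24
a(E, c) = (10 + E)/(24 + E) (a(E, c) = (E + 10)/(24 + E) = (10 + E)/(24 + E))
(-79 + a(g(-2), 5))*(-186) = (-79 + (10 - 5/24)/(24 - 5/24))*(-186) = (-79 + (235/24)/(571/24))*(-186) = (-79 + (24/571)*(235/24))*(-186) = (-79 + 235/571)*(-186) = -44874/571*(-186) = 8346564/571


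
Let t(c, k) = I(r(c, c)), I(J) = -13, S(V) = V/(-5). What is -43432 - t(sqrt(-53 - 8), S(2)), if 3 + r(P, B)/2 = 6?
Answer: -43419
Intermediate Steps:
r(P, B) = 6 (r(P, B) = -6 + 2*6 = -6 + 12 = 6)
S(V) = -V/5 (S(V) = V*(-1/5) = -V/5)
t(c, k) = -13
-43432 - t(sqrt(-53 - 8), S(2)) = -43432 - 1*(-13) = -43432 + 13 = -43419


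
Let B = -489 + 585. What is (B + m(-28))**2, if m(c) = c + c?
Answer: 1600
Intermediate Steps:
B = 96
m(c) = 2*c
(B + m(-28))**2 = (96 + 2*(-28))**2 = (96 - 56)**2 = 40**2 = 1600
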